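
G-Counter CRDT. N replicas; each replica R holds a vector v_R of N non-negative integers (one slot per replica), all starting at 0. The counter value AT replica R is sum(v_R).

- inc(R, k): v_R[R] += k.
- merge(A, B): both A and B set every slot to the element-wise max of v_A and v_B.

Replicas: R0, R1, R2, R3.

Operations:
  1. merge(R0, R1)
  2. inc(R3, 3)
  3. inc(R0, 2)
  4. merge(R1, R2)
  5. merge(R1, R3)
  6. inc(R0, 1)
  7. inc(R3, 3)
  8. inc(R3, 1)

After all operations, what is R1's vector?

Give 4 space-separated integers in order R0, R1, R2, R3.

Answer: 0 0 0 3

Derivation:
Op 1: merge R0<->R1 -> R0=(0,0,0,0) R1=(0,0,0,0)
Op 2: inc R3 by 3 -> R3=(0,0,0,3) value=3
Op 3: inc R0 by 2 -> R0=(2,0,0,0) value=2
Op 4: merge R1<->R2 -> R1=(0,0,0,0) R2=(0,0,0,0)
Op 5: merge R1<->R3 -> R1=(0,0,0,3) R3=(0,0,0,3)
Op 6: inc R0 by 1 -> R0=(3,0,0,0) value=3
Op 7: inc R3 by 3 -> R3=(0,0,0,6) value=6
Op 8: inc R3 by 1 -> R3=(0,0,0,7) value=7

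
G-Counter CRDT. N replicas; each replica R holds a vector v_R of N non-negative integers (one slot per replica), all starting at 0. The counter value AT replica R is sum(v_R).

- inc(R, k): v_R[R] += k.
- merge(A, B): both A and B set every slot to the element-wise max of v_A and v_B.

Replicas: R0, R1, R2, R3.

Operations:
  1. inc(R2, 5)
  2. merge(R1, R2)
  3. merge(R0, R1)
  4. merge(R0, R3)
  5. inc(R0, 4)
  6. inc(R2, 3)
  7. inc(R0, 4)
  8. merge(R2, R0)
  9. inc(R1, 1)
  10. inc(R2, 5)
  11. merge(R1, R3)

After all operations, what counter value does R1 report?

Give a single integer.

Op 1: inc R2 by 5 -> R2=(0,0,5,0) value=5
Op 2: merge R1<->R2 -> R1=(0,0,5,0) R2=(0,0,5,0)
Op 3: merge R0<->R1 -> R0=(0,0,5,0) R1=(0,0,5,0)
Op 4: merge R0<->R3 -> R0=(0,0,5,0) R3=(0,0,5,0)
Op 5: inc R0 by 4 -> R0=(4,0,5,0) value=9
Op 6: inc R2 by 3 -> R2=(0,0,8,0) value=8
Op 7: inc R0 by 4 -> R0=(8,0,5,0) value=13
Op 8: merge R2<->R0 -> R2=(8,0,8,0) R0=(8,0,8,0)
Op 9: inc R1 by 1 -> R1=(0,1,5,0) value=6
Op 10: inc R2 by 5 -> R2=(8,0,13,0) value=21
Op 11: merge R1<->R3 -> R1=(0,1,5,0) R3=(0,1,5,0)

Answer: 6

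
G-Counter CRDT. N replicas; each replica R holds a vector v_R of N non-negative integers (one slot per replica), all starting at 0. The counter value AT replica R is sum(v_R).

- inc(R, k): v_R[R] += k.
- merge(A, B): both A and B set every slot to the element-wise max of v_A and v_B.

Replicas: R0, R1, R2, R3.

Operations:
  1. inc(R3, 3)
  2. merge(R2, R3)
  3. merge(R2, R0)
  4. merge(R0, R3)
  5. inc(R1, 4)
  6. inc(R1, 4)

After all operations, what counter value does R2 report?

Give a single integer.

Answer: 3

Derivation:
Op 1: inc R3 by 3 -> R3=(0,0,0,3) value=3
Op 2: merge R2<->R3 -> R2=(0,0,0,3) R3=(0,0,0,3)
Op 3: merge R2<->R0 -> R2=(0,0,0,3) R0=(0,0,0,3)
Op 4: merge R0<->R3 -> R0=(0,0,0,3) R3=(0,0,0,3)
Op 5: inc R1 by 4 -> R1=(0,4,0,0) value=4
Op 6: inc R1 by 4 -> R1=(0,8,0,0) value=8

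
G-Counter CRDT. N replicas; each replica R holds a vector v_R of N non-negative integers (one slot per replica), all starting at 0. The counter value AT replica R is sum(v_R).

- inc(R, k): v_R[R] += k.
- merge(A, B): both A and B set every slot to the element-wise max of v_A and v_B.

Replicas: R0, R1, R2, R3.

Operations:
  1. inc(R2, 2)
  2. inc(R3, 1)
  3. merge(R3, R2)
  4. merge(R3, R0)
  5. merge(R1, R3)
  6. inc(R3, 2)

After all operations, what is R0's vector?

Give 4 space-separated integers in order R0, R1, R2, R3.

Answer: 0 0 2 1

Derivation:
Op 1: inc R2 by 2 -> R2=(0,0,2,0) value=2
Op 2: inc R3 by 1 -> R3=(0,0,0,1) value=1
Op 3: merge R3<->R2 -> R3=(0,0,2,1) R2=(0,0,2,1)
Op 4: merge R3<->R0 -> R3=(0,0,2,1) R0=(0,0,2,1)
Op 5: merge R1<->R3 -> R1=(0,0,2,1) R3=(0,0,2,1)
Op 6: inc R3 by 2 -> R3=(0,0,2,3) value=5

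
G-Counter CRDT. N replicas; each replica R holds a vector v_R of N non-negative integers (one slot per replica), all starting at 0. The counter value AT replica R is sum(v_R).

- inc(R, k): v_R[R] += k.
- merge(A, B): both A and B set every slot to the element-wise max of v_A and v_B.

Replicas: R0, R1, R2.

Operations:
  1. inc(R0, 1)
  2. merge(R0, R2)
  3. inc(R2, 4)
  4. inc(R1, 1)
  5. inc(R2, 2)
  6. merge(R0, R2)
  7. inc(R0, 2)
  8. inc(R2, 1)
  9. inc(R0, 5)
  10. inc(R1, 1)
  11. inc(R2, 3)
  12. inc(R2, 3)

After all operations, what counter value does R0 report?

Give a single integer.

Answer: 14

Derivation:
Op 1: inc R0 by 1 -> R0=(1,0,0) value=1
Op 2: merge R0<->R2 -> R0=(1,0,0) R2=(1,0,0)
Op 3: inc R2 by 4 -> R2=(1,0,4) value=5
Op 4: inc R1 by 1 -> R1=(0,1,0) value=1
Op 5: inc R2 by 2 -> R2=(1,0,6) value=7
Op 6: merge R0<->R2 -> R0=(1,0,6) R2=(1,0,6)
Op 7: inc R0 by 2 -> R0=(3,0,6) value=9
Op 8: inc R2 by 1 -> R2=(1,0,7) value=8
Op 9: inc R0 by 5 -> R0=(8,0,6) value=14
Op 10: inc R1 by 1 -> R1=(0,2,0) value=2
Op 11: inc R2 by 3 -> R2=(1,0,10) value=11
Op 12: inc R2 by 3 -> R2=(1,0,13) value=14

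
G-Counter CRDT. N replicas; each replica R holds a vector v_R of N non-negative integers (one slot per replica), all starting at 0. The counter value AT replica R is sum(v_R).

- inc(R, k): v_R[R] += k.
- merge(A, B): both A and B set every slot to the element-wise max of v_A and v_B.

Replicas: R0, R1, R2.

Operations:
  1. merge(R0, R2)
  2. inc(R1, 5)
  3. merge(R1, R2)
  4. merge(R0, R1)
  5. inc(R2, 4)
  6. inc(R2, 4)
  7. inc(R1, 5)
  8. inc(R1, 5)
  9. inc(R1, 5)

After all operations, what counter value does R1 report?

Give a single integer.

Op 1: merge R0<->R2 -> R0=(0,0,0) R2=(0,0,0)
Op 2: inc R1 by 5 -> R1=(0,5,0) value=5
Op 3: merge R1<->R2 -> R1=(0,5,0) R2=(0,5,0)
Op 4: merge R0<->R1 -> R0=(0,5,0) R1=(0,5,0)
Op 5: inc R2 by 4 -> R2=(0,5,4) value=9
Op 6: inc R2 by 4 -> R2=(0,5,8) value=13
Op 7: inc R1 by 5 -> R1=(0,10,0) value=10
Op 8: inc R1 by 5 -> R1=(0,15,0) value=15
Op 9: inc R1 by 5 -> R1=(0,20,0) value=20

Answer: 20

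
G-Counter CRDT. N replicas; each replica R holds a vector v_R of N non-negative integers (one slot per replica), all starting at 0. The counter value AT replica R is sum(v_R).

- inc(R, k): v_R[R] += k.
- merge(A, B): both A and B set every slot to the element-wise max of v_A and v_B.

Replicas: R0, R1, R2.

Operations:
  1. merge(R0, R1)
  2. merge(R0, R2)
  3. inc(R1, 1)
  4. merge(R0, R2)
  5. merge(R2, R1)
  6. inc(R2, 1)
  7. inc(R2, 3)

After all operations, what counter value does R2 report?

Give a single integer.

Answer: 5

Derivation:
Op 1: merge R0<->R1 -> R0=(0,0,0) R1=(0,0,0)
Op 2: merge R0<->R2 -> R0=(0,0,0) R2=(0,0,0)
Op 3: inc R1 by 1 -> R1=(0,1,0) value=1
Op 4: merge R0<->R2 -> R0=(0,0,0) R2=(0,0,0)
Op 5: merge R2<->R1 -> R2=(0,1,0) R1=(0,1,0)
Op 6: inc R2 by 1 -> R2=(0,1,1) value=2
Op 7: inc R2 by 3 -> R2=(0,1,4) value=5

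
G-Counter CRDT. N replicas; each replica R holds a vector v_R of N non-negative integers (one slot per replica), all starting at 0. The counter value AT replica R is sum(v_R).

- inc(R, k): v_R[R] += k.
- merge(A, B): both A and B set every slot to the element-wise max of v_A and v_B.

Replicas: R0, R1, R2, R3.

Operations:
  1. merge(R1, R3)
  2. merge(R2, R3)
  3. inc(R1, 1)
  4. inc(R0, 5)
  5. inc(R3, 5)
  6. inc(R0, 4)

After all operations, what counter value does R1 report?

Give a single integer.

Answer: 1

Derivation:
Op 1: merge R1<->R3 -> R1=(0,0,0,0) R3=(0,0,0,0)
Op 2: merge R2<->R3 -> R2=(0,0,0,0) R3=(0,0,0,0)
Op 3: inc R1 by 1 -> R1=(0,1,0,0) value=1
Op 4: inc R0 by 5 -> R0=(5,0,0,0) value=5
Op 5: inc R3 by 5 -> R3=(0,0,0,5) value=5
Op 6: inc R0 by 4 -> R0=(9,0,0,0) value=9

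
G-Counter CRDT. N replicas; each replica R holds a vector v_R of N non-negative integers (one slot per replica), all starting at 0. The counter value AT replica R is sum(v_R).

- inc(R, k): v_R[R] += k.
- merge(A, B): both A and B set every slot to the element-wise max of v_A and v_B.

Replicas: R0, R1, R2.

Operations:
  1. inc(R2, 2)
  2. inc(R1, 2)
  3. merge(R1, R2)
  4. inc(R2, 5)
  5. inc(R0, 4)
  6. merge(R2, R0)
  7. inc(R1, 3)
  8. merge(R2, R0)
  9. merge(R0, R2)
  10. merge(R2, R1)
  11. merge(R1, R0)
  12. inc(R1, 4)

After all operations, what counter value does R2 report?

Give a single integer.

Op 1: inc R2 by 2 -> R2=(0,0,2) value=2
Op 2: inc R1 by 2 -> R1=(0,2,0) value=2
Op 3: merge R1<->R2 -> R1=(0,2,2) R2=(0,2,2)
Op 4: inc R2 by 5 -> R2=(0,2,7) value=9
Op 5: inc R0 by 4 -> R0=(4,0,0) value=4
Op 6: merge R2<->R0 -> R2=(4,2,7) R0=(4,2,7)
Op 7: inc R1 by 3 -> R1=(0,5,2) value=7
Op 8: merge R2<->R0 -> R2=(4,2,7) R0=(4,2,7)
Op 9: merge R0<->R2 -> R0=(4,2,7) R2=(4,2,7)
Op 10: merge R2<->R1 -> R2=(4,5,7) R1=(4,5,7)
Op 11: merge R1<->R0 -> R1=(4,5,7) R0=(4,5,7)
Op 12: inc R1 by 4 -> R1=(4,9,7) value=20

Answer: 16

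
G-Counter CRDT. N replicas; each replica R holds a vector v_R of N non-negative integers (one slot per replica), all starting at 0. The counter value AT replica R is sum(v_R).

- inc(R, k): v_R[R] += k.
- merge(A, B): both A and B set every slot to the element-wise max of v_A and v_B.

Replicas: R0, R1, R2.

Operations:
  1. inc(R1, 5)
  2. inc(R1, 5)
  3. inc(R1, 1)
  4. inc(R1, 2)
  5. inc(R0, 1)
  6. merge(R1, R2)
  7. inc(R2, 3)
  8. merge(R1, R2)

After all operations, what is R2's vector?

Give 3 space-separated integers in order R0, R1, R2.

Op 1: inc R1 by 5 -> R1=(0,5,0) value=5
Op 2: inc R1 by 5 -> R1=(0,10,0) value=10
Op 3: inc R1 by 1 -> R1=(0,11,0) value=11
Op 4: inc R1 by 2 -> R1=(0,13,0) value=13
Op 5: inc R0 by 1 -> R0=(1,0,0) value=1
Op 6: merge R1<->R2 -> R1=(0,13,0) R2=(0,13,0)
Op 7: inc R2 by 3 -> R2=(0,13,3) value=16
Op 8: merge R1<->R2 -> R1=(0,13,3) R2=(0,13,3)

Answer: 0 13 3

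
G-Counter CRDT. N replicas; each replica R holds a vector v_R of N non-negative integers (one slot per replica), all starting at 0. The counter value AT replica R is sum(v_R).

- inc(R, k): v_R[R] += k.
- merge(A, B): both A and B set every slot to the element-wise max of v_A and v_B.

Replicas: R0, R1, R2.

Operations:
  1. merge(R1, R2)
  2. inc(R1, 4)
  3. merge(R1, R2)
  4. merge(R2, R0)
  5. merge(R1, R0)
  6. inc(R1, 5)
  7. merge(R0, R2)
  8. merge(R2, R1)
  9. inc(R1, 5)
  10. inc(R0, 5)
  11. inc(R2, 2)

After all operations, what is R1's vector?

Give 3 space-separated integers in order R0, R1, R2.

Answer: 0 14 0

Derivation:
Op 1: merge R1<->R2 -> R1=(0,0,0) R2=(0,0,0)
Op 2: inc R1 by 4 -> R1=(0,4,0) value=4
Op 3: merge R1<->R2 -> R1=(0,4,0) R2=(0,4,0)
Op 4: merge R2<->R0 -> R2=(0,4,0) R0=(0,4,0)
Op 5: merge R1<->R0 -> R1=(0,4,0) R0=(0,4,0)
Op 6: inc R1 by 5 -> R1=(0,9,0) value=9
Op 7: merge R0<->R2 -> R0=(0,4,0) R2=(0,4,0)
Op 8: merge R2<->R1 -> R2=(0,9,0) R1=(0,9,0)
Op 9: inc R1 by 5 -> R1=(0,14,0) value=14
Op 10: inc R0 by 5 -> R0=(5,4,0) value=9
Op 11: inc R2 by 2 -> R2=(0,9,2) value=11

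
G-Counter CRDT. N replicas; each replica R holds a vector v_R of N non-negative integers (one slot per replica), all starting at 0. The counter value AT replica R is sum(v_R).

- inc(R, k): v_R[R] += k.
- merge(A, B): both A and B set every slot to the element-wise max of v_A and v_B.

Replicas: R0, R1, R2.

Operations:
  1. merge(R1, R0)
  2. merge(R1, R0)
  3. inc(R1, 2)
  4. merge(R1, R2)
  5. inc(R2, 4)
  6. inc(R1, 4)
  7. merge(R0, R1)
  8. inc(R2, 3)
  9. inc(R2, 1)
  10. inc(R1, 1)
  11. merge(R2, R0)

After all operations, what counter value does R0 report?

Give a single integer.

Answer: 14

Derivation:
Op 1: merge R1<->R0 -> R1=(0,0,0) R0=(0,0,0)
Op 2: merge R1<->R0 -> R1=(0,0,0) R0=(0,0,0)
Op 3: inc R1 by 2 -> R1=(0,2,0) value=2
Op 4: merge R1<->R2 -> R1=(0,2,0) R2=(0,2,0)
Op 5: inc R2 by 4 -> R2=(0,2,4) value=6
Op 6: inc R1 by 4 -> R1=(0,6,0) value=6
Op 7: merge R0<->R1 -> R0=(0,6,0) R1=(0,6,0)
Op 8: inc R2 by 3 -> R2=(0,2,7) value=9
Op 9: inc R2 by 1 -> R2=(0,2,8) value=10
Op 10: inc R1 by 1 -> R1=(0,7,0) value=7
Op 11: merge R2<->R0 -> R2=(0,6,8) R0=(0,6,8)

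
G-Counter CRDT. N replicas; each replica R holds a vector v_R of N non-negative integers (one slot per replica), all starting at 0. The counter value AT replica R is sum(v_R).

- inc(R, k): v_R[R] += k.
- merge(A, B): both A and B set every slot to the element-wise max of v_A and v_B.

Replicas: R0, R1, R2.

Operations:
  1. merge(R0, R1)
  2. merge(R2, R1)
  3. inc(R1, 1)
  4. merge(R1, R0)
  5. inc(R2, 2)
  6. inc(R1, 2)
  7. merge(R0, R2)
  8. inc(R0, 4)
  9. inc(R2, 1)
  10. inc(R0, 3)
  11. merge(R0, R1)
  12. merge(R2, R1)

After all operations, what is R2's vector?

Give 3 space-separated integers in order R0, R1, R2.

Answer: 7 3 3

Derivation:
Op 1: merge R0<->R1 -> R0=(0,0,0) R1=(0,0,0)
Op 2: merge R2<->R1 -> R2=(0,0,0) R1=(0,0,0)
Op 3: inc R1 by 1 -> R1=(0,1,0) value=1
Op 4: merge R1<->R0 -> R1=(0,1,0) R0=(0,1,0)
Op 5: inc R2 by 2 -> R2=(0,0,2) value=2
Op 6: inc R1 by 2 -> R1=(0,3,0) value=3
Op 7: merge R0<->R2 -> R0=(0,1,2) R2=(0,1,2)
Op 8: inc R0 by 4 -> R0=(4,1,2) value=7
Op 9: inc R2 by 1 -> R2=(0,1,3) value=4
Op 10: inc R0 by 3 -> R0=(7,1,2) value=10
Op 11: merge R0<->R1 -> R0=(7,3,2) R1=(7,3,2)
Op 12: merge R2<->R1 -> R2=(7,3,3) R1=(7,3,3)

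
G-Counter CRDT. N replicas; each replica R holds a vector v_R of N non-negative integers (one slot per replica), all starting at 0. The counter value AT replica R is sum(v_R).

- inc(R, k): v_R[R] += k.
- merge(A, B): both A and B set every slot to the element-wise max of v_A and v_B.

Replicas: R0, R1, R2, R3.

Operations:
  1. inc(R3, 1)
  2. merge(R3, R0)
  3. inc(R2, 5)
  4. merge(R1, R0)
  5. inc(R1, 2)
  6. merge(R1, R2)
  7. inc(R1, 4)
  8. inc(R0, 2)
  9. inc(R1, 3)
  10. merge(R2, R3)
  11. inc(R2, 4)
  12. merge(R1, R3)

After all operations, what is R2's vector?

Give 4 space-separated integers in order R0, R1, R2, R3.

Op 1: inc R3 by 1 -> R3=(0,0,0,1) value=1
Op 2: merge R3<->R0 -> R3=(0,0,0,1) R0=(0,0,0,1)
Op 3: inc R2 by 5 -> R2=(0,0,5,0) value=5
Op 4: merge R1<->R0 -> R1=(0,0,0,1) R0=(0,0,0,1)
Op 5: inc R1 by 2 -> R1=(0,2,0,1) value=3
Op 6: merge R1<->R2 -> R1=(0,2,5,1) R2=(0,2,5,1)
Op 7: inc R1 by 4 -> R1=(0,6,5,1) value=12
Op 8: inc R0 by 2 -> R0=(2,0,0,1) value=3
Op 9: inc R1 by 3 -> R1=(0,9,5,1) value=15
Op 10: merge R2<->R3 -> R2=(0,2,5,1) R3=(0,2,5,1)
Op 11: inc R2 by 4 -> R2=(0,2,9,1) value=12
Op 12: merge R1<->R3 -> R1=(0,9,5,1) R3=(0,9,5,1)

Answer: 0 2 9 1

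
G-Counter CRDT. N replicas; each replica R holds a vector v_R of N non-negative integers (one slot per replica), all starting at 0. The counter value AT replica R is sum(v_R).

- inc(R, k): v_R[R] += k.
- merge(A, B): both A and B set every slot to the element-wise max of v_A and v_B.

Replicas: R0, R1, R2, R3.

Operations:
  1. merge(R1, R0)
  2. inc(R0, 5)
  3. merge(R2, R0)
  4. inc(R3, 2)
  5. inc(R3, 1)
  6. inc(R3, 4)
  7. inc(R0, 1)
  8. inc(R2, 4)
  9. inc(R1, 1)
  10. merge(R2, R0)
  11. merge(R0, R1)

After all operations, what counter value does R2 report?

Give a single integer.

Answer: 10

Derivation:
Op 1: merge R1<->R0 -> R1=(0,0,0,0) R0=(0,0,0,0)
Op 2: inc R0 by 5 -> R0=(5,0,0,0) value=5
Op 3: merge R2<->R0 -> R2=(5,0,0,0) R0=(5,0,0,0)
Op 4: inc R3 by 2 -> R3=(0,0,0,2) value=2
Op 5: inc R3 by 1 -> R3=(0,0,0,3) value=3
Op 6: inc R3 by 4 -> R3=(0,0,0,7) value=7
Op 7: inc R0 by 1 -> R0=(6,0,0,0) value=6
Op 8: inc R2 by 4 -> R2=(5,0,4,0) value=9
Op 9: inc R1 by 1 -> R1=(0,1,0,0) value=1
Op 10: merge R2<->R0 -> R2=(6,0,4,0) R0=(6,0,4,0)
Op 11: merge R0<->R1 -> R0=(6,1,4,0) R1=(6,1,4,0)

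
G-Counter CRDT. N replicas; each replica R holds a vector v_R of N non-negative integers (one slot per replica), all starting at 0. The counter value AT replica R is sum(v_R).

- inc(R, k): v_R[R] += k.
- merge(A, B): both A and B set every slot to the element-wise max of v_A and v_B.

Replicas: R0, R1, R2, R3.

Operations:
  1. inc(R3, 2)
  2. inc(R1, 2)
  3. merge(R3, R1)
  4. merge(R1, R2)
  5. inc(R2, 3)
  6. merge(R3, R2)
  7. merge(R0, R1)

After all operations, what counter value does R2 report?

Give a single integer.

Op 1: inc R3 by 2 -> R3=(0,0,0,2) value=2
Op 2: inc R1 by 2 -> R1=(0,2,0,0) value=2
Op 3: merge R3<->R1 -> R3=(0,2,0,2) R1=(0,2,0,2)
Op 4: merge R1<->R2 -> R1=(0,2,0,2) R2=(0,2,0,2)
Op 5: inc R2 by 3 -> R2=(0,2,3,2) value=7
Op 6: merge R3<->R2 -> R3=(0,2,3,2) R2=(0,2,3,2)
Op 7: merge R0<->R1 -> R0=(0,2,0,2) R1=(0,2,0,2)

Answer: 7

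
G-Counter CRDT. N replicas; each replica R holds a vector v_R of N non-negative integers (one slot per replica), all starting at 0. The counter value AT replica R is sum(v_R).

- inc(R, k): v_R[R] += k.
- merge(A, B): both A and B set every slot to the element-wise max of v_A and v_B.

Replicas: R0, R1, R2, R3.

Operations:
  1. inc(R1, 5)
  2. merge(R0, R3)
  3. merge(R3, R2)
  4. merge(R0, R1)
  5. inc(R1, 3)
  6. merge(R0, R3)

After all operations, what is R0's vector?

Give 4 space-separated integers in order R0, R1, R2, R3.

Op 1: inc R1 by 5 -> R1=(0,5,0,0) value=5
Op 2: merge R0<->R3 -> R0=(0,0,0,0) R3=(0,0,0,0)
Op 3: merge R3<->R2 -> R3=(0,0,0,0) R2=(0,0,0,0)
Op 4: merge R0<->R1 -> R0=(0,5,0,0) R1=(0,5,0,0)
Op 5: inc R1 by 3 -> R1=(0,8,0,0) value=8
Op 6: merge R0<->R3 -> R0=(0,5,0,0) R3=(0,5,0,0)

Answer: 0 5 0 0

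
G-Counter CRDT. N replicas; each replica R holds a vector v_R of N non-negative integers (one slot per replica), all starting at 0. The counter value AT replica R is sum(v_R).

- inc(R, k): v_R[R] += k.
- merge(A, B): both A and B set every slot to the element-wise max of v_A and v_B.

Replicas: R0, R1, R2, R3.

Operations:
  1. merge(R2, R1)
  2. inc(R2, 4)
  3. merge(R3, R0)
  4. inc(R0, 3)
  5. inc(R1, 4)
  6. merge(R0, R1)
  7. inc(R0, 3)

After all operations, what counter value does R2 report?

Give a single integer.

Op 1: merge R2<->R1 -> R2=(0,0,0,0) R1=(0,0,0,0)
Op 2: inc R2 by 4 -> R2=(0,0,4,0) value=4
Op 3: merge R3<->R0 -> R3=(0,0,0,0) R0=(0,0,0,0)
Op 4: inc R0 by 3 -> R0=(3,0,0,0) value=3
Op 5: inc R1 by 4 -> R1=(0,4,0,0) value=4
Op 6: merge R0<->R1 -> R0=(3,4,0,0) R1=(3,4,0,0)
Op 7: inc R0 by 3 -> R0=(6,4,0,0) value=10

Answer: 4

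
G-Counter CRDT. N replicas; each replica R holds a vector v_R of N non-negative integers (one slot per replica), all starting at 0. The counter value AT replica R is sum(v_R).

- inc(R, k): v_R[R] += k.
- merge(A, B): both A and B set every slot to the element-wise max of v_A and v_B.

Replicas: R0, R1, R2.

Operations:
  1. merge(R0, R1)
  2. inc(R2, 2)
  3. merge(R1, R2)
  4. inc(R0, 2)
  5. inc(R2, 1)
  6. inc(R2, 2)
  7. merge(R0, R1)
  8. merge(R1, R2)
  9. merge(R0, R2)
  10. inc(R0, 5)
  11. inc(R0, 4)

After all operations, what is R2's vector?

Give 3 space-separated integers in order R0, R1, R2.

Op 1: merge R0<->R1 -> R0=(0,0,0) R1=(0,0,0)
Op 2: inc R2 by 2 -> R2=(0,0,2) value=2
Op 3: merge R1<->R2 -> R1=(0,0,2) R2=(0,0,2)
Op 4: inc R0 by 2 -> R0=(2,0,0) value=2
Op 5: inc R2 by 1 -> R2=(0,0,3) value=3
Op 6: inc R2 by 2 -> R2=(0,0,5) value=5
Op 7: merge R0<->R1 -> R0=(2,0,2) R1=(2,0,2)
Op 8: merge R1<->R2 -> R1=(2,0,5) R2=(2,0,5)
Op 9: merge R0<->R2 -> R0=(2,0,5) R2=(2,0,5)
Op 10: inc R0 by 5 -> R0=(7,0,5) value=12
Op 11: inc R0 by 4 -> R0=(11,0,5) value=16

Answer: 2 0 5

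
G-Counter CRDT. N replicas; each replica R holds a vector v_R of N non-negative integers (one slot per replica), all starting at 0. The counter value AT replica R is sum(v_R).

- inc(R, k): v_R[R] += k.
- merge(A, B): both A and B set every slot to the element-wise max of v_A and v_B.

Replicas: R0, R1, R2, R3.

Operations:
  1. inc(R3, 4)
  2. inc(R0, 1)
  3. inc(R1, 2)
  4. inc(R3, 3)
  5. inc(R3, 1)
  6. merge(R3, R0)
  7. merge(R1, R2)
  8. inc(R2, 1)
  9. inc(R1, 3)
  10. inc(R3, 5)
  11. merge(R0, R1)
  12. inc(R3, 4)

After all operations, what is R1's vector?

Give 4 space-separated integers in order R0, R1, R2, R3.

Answer: 1 5 0 8

Derivation:
Op 1: inc R3 by 4 -> R3=(0,0,0,4) value=4
Op 2: inc R0 by 1 -> R0=(1,0,0,0) value=1
Op 3: inc R1 by 2 -> R1=(0,2,0,0) value=2
Op 4: inc R3 by 3 -> R3=(0,0,0,7) value=7
Op 5: inc R3 by 1 -> R3=(0,0,0,8) value=8
Op 6: merge R3<->R0 -> R3=(1,0,0,8) R0=(1,0,0,8)
Op 7: merge R1<->R2 -> R1=(0,2,0,0) R2=(0,2,0,0)
Op 8: inc R2 by 1 -> R2=(0,2,1,0) value=3
Op 9: inc R1 by 3 -> R1=(0,5,0,0) value=5
Op 10: inc R3 by 5 -> R3=(1,0,0,13) value=14
Op 11: merge R0<->R1 -> R0=(1,5,0,8) R1=(1,5,0,8)
Op 12: inc R3 by 4 -> R3=(1,0,0,17) value=18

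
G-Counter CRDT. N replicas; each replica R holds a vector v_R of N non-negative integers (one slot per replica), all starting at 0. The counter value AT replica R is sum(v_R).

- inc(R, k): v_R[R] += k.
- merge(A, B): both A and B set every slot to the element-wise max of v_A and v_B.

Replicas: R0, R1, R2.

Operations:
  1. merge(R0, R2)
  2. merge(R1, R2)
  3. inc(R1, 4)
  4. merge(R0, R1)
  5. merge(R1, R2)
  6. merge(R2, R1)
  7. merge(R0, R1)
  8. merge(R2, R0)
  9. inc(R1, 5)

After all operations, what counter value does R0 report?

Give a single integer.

Op 1: merge R0<->R2 -> R0=(0,0,0) R2=(0,0,0)
Op 2: merge R1<->R2 -> R1=(0,0,0) R2=(0,0,0)
Op 3: inc R1 by 4 -> R1=(0,4,0) value=4
Op 4: merge R0<->R1 -> R0=(0,4,0) R1=(0,4,0)
Op 5: merge R1<->R2 -> R1=(0,4,0) R2=(0,4,0)
Op 6: merge R2<->R1 -> R2=(0,4,0) R1=(0,4,0)
Op 7: merge R0<->R1 -> R0=(0,4,0) R1=(0,4,0)
Op 8: merge R2<->R0 -> R2=(0,4,0) R0=(0,4,0)
Op 9: inc R1 by 5 -> R1=(0,9,0) value=9

Answer: 4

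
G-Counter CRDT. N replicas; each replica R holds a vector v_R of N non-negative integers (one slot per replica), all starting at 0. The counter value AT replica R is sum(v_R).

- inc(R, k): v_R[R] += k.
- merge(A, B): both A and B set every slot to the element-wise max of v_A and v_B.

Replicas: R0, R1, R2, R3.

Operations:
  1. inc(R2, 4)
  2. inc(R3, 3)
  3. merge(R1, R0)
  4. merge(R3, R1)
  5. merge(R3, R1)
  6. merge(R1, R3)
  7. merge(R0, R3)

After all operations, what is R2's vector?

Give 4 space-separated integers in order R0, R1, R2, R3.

Op 1: inc R2 by 4 -> R2=(0,0,4,0) value=4
Op 2: inc R3 by 3 -> R3=(0,0,0,3) value=3
Op 3: merge R1<->R0 -> R1=(0,0,0,0) R0=(0,0,0,0)
Op 4: merge R3<->R1 -> R3=(0,0,0,3) R1=(0,0,0,3)
Op 5: merge R3<->R1 -> R3=(0,0,0,3) R1=(0,0,0,3)
Op 6: merge R1<->R3 -> R1=(0,0,0,3) R3=(0,0,0,3)
Op 7: merge R0<->R3 -> R0=(0,0,0,3) R3=(0,0,0,3)

Answer: 0 0 4 0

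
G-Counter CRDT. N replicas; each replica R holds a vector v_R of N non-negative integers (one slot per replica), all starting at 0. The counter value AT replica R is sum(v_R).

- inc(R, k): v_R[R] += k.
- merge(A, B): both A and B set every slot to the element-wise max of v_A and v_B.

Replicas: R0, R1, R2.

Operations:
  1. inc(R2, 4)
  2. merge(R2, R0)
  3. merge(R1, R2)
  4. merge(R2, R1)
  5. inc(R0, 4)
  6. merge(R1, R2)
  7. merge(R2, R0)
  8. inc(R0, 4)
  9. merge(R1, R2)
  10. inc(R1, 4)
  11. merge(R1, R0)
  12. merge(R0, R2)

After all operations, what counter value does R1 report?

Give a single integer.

Op 1: inc R2 by 4 -> R2=(0,0,4) value=4
Op 2: merge R2<->R0 -> R2=(0,0,4) R0=(0,0,4)
Op 3: merge R1<->R2 -> R1=(0,0,4) R2=(0,0,4)
Op 4: merge R2<->R1 -> R2=(0,0,4) R1=(0,0,4)
Op 5: inc R0 by 4 -> R0=(4,0,4) value=8
Op 6: merge R1<->R2 -> R1=(0,0,4) R2=(0,0,4)
Op 7: merge R2<->R0 -> R2=(4,0,4) R0=(4,0,4)
Op 8: inc R0 by 4 -> R0=(8,0,4) value=12
Op 9: merge R1<->R2 -> R1=(4,0,4) R2=(4,0,4)
Op 10: inc R1 by 4 -> R1=(4,4,4) value=12
Op 11: merge R1<->R0 -> R1=(8,4,4) R0=(8,4,4)
Op 12: merge R0<->R2 -> R0=(8,4,4) R2=(8,4,4)

Answer: 16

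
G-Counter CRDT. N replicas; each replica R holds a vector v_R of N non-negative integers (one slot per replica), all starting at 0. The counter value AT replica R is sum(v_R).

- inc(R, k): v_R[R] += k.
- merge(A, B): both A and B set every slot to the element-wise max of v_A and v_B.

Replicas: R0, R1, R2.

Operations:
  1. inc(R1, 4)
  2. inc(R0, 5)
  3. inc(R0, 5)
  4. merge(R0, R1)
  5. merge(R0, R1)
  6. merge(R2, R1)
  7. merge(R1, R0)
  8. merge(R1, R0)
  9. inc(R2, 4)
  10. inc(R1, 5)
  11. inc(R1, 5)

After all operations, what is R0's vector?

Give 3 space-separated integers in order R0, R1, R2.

Answer: 10 4 0

Derivation:
Op 1: inc R1 by 4 -> R1=(0,4,0) value=4
Op 2: inc R0 by 5 -> R0=(5,0,0) value=5
Op 3: inc R0 by 5 -> R0=(10,0,0) value=10
Op 4: merge R0<->R1 -> R0=(10,4,0) R1=(10,4,0)
Op 5: merge R0<->R1 -> R0=(10,4,0) R1=(10,4,0)
Op 6: merge R2<->R1 -> R2=(10,4,0) R1=(10,4,0)
Op 7: merge R1<->R0 -> R1=(10,4,0) R0=(10,4,0)
Op 8: merge R1<->R0 -> R1=(10,4,0) R0=(10,4,0)
Op 9: inc R2 by 4 -> R2=(10,4,4) value=18
Op 10: inc R1 by 5 -> R1=(10,9,0) value=19
Op 11: inc R1 by 5 -> R1=(10,14,0) value=24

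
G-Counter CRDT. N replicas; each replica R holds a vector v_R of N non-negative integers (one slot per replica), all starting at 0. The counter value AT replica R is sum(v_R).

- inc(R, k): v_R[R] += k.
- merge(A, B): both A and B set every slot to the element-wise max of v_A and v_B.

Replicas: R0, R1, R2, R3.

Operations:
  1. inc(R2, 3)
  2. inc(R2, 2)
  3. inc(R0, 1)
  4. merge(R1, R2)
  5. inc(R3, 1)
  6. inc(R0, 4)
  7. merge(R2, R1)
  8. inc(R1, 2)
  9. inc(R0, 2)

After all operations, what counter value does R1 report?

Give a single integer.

Op 1: inc R2 by 3 -> R2=(0,0,3,0) value=3
Op 2: inc R2 by 2 -> R2=(0,0,5,0) value=5
Op 3: inc R0 by 1 -> R0=(1,0,0,0) value=1
Op 4: merge R1<->R2 -> R1=(0,0,5,0) R2=(0,0,5,0)
Op 5: inc R3 by 1 -> R3=(0,0,0,1) value=1
Op 6: inc R0 by 4 -> R0=(5,0,0,0) value=5
Op 7: merge R2<->R1 -> R2=(0,0,5,0) R1=(0,0,5,0)
Op 8: inc R1 by 2 -> R1=(0,2,5,0) value=7
Op 9: inc R0 by 2 -> R0=(7,0,0,0) value=7

Answer: 7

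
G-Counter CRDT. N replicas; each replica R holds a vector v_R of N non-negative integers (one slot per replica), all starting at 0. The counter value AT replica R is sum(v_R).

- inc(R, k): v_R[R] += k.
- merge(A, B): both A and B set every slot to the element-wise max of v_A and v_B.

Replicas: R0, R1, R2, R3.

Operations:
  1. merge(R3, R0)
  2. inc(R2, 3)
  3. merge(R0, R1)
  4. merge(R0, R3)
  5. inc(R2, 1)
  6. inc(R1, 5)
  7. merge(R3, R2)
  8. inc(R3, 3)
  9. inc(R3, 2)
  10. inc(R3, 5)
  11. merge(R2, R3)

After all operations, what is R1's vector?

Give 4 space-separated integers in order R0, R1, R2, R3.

Answer: 0 5 0 0

Derivation:
Op 1: merge R3<->R0 -> R3=(0,0,0,0) R0=(0,0,0,0)
Op 2: inc R2 by 3 -> R2=(0,0,3,0) value=3
Op 3: merge R0<->R1 -> R0=(0,0,0,0) R1=(0,0,0,0)
Op 4: merge R0<->R3 -> R0=(0,0,0,0) R3=(0,0,0,0)
Op 5: inc R2 by 1 -> R2=(0,0,4,0) value=4
Op 6: inc R1 by 5 -> R1=(0,5,0,0) value=5
Op 7: merge R3<->R2 -> R3=(0,0,4,0) R2=(0,0,4,0)
Op 8: inc R3 by 3 -> R3=(0,0,4,3) value=7
Op 9: inc R3 by 2 -> R3=(0,0,4,5) value=9
Op 10: inc R3 by 5 -> R3=(0,0,4,10) value=14
Op 11: merge R2<->R3 -> R2=(0,0,4,10) R3=(0,0,4,10)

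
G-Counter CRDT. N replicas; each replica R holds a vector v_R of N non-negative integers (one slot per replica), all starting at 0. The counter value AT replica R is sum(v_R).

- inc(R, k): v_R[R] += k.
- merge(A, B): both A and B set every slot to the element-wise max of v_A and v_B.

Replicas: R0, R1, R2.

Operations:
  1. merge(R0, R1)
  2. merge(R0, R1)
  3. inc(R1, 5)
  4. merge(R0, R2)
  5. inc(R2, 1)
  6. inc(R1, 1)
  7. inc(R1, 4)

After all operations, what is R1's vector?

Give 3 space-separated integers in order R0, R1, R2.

Op 1: merge R0<->R1 -> R0=(0,0,0) R1=(0,0,0)
Op 2: merge R0<->R1 -> R0=(0,0,0) R1=(0,0,0)
Op 3: inc R1 by 5 -> R1=(0,5,0) value=5
Op 4: merge R0<->R2 -> R0=(0,0,0) R2=(0,0,0)
Op 5: inc R2 by 1 -> R2=(0,0,1) value=1
Op 6: inc R1 by 1 -> R1=(0,6,0) value=6
Op 7: inc R1 by 4 -> R1=(0,10,0) value=10

Answer: 0 10 0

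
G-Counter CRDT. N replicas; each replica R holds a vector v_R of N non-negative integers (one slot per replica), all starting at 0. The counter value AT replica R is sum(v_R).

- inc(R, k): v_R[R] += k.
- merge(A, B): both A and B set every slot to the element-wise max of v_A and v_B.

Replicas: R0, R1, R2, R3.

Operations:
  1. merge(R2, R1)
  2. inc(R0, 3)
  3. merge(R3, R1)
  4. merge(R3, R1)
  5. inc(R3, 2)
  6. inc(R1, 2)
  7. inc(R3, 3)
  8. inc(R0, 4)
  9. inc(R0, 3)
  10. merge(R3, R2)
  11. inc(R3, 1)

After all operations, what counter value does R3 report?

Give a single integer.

Answer: 6

Derivation:
Op 1: merge R2<->R1 -> R2=(0,0,0,0) R1=(0,0,0,0)
Op 2: inc R0 by 3 -> R0=(3,0,0,0) value=3
Op 3: merge R3<->R1 -> R3=(0,0,0,0) R1=(0,0,0,0)
Op 4: merge R3<->R1 -> R3=(0,0,0,0) R1=(0,0,0,0)
Op 5: inc R3 by 2 -> R3=(0,0,0,2) value=2
Op 6: inc R1 by 2 -> R1=(0,2,0,0) value=2
Op 7: inc R3 by 3 -> R3=(0,0,0,5) value=5
Op 8: inc R0 by 4 -> R0=(7,0,0,0) value=7
Op 9: inc R0 by 3 -> R0=(10,0,0,0) value=10
Op 10: merge R3<->R2 -> R3=(0,0,0,5) R2=(0,0,0,5)
Op 11: inc R3 by 1 -> R3=(0,0,0,6) value=6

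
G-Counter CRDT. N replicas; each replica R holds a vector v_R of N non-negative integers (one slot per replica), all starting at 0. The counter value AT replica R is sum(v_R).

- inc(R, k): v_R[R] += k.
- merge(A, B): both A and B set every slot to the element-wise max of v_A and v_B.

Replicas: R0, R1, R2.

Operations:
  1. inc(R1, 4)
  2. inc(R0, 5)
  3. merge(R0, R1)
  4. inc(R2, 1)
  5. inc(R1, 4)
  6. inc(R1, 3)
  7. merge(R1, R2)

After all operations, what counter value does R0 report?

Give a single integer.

Answer: 9

Derivation:
Op 1: inc R1 by 4 -> R1=(0,4,0) value=4
Op 2: inc R0 by 5 -> R0=(5,0,0) value=5
Op 3: merge R0<->R1 -> R0=(5,4,0) R1=(5,4,0)
Op 4: inc R2 by 1 -> R2=(0,0,1) value=1
Op 5: inc R1 by 4 -> R1=(5,8,0) value=13
Op 6: inc R1 by 3 -> R1=(5,11,0) value=16
Op 7: merge R1<->R2 -> R1=(5,11,1) R2=(5,11,1)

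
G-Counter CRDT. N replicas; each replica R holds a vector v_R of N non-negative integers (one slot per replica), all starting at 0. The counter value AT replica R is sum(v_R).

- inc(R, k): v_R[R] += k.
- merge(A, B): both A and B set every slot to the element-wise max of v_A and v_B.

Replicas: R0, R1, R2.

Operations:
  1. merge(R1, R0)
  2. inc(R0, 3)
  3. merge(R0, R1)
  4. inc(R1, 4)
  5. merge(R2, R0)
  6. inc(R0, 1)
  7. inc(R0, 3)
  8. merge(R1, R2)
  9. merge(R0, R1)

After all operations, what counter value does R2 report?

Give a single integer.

Answer: 7

Derivation:
Op 1: merge R1<->R0 -> R1=(0,0,0) R0=(0,0,0)
Op 2: inc R0 by 3 -> R0=(3,0,0) value=3
Op 3: merge R0<->R1 -> R0=(3,0,0) R1=(3,0,0)
Op 4: inc R1 by 4 -> R1=(3,4,0) value=7
Op 5: merge R2<->R0 -> R2=(3,0,0) R0=(3,0,0)
Op 6: inc R0 by 1 -> R0=(4,0,0) value=4
Op 7: inc R0 by 3 -> R0=(7,0,0) value=7
Op 8: merge R1<->R2 -> R1=(3,4,0) R2=(3,4,0)
Op 9: merge R0<->R1 -> R0=(7,4,0) R1=(7,4,0)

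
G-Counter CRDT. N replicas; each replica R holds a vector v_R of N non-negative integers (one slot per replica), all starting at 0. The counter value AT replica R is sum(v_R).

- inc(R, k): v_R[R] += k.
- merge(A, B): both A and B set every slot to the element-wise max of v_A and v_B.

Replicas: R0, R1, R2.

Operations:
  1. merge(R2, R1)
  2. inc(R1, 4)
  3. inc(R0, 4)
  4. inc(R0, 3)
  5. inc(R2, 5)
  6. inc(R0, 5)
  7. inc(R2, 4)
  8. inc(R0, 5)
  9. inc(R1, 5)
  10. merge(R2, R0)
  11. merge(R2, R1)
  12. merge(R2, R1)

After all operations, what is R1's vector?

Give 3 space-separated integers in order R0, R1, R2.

Answer: 17 9 9

Derivation:
Op 1: merge R2<->R1 -> R2=(0,0,0) R1=(0,0,0)
Op 2: inc R1 by 4 -> R1=(0,4,0) value=4
Op 3: inc R0 by 4 -> R0=(4,0,0) value=4
Op 4: inc R0 by 3 -> R0=(7,0,0) value=7
Op 5: inc R2 by 5 -> R2=(0,0,5) value=5
Op 6: inc R0 by 5 -> R0=(12,0,0) value=12
Op 7: inc R2 by 4 -> R2=(0,0,9) value=9
Op 8: inc R0 by 5 -> R0=(17,0,0) value=17
Op 9: inc R1 by 5 -> R1=(0,9,0) value=9
Op 10: merge R2<->R0 -> R2=(17,0,9) R0=(17,0,9)
Op 11: merge R2<->R1 -> R2=(17,9,9) R1=(17,9,9)
Op 12: merge R2<->R1 -> R2=(17,9,9) R1=(17,9,9)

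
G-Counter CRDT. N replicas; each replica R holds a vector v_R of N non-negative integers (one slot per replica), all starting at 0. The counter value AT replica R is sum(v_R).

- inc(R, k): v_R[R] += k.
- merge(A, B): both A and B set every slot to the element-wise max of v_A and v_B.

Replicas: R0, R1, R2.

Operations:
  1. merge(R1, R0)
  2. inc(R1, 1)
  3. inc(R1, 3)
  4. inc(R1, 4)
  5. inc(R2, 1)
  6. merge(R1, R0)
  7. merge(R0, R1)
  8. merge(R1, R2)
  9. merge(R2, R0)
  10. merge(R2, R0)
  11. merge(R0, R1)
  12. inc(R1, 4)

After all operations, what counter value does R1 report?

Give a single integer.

Op 1: merge R1<->R0 -> R1=(0,0,0) R0=(0,0,0)
Op 2: inc R1 by 1 -> R1=(0,1,0) value=1
Op 3: inc R1 by 3 -> R1=(0,4,0) value=4
Op 4: inc R1 by 4 -> R1=(0,8,0) value=8
Op 5: inc R2 by 1 -> R2=(0,0,1) value=1
Op 6: merge R1<->R0 -> R1=(0,8,0) R0=(0,8,0)
Op 7: merge R0<->R1 -> R0=(0,8,0) R1=(0,8,0)
Op 8: merge R1<->R2 -> R1=(0,8,1) R2=(0,8,1)
Op 9: merge R2<->R0 -> R2=(0,8,1) R0=(0,8,1)
Op 10: merge R2<->R0 -> R2=(0,8,1) R0=(0,8,1)
Op 11: merge R0<->R1 -> R0=(0,8,1) R1=(0,8,1)
Op 12: inc R1 by 4 -> R1=(0,12,1) value=13

Answer: 13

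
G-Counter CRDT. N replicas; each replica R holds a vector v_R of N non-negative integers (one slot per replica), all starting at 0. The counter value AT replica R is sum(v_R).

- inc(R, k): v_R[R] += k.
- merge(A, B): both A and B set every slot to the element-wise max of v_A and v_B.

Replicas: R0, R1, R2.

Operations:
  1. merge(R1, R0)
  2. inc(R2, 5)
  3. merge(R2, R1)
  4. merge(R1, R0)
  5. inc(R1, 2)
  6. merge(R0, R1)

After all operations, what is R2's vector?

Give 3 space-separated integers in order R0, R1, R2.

Answer: 0 0 5

Derivation:
Op 1: merge R1<->R0 -> R1=(0,0,0) R0=(0,0,0)
Op 2: inc R2 by 5 -> R2=(0,0,5) value=5
Op 3: merge R2<->R1 -> R2=(0,0,5) R1=(0,0,5)
Op 4: merge R1<->R0 -> R1=(0,0,5) R0=(0,0,5)
Op 5: inc R1 by 2 -> R1=(0,2,5) value=7
Op 6: merge R0<->R1 -> R0=(0,2,5) R1=(0,2,5)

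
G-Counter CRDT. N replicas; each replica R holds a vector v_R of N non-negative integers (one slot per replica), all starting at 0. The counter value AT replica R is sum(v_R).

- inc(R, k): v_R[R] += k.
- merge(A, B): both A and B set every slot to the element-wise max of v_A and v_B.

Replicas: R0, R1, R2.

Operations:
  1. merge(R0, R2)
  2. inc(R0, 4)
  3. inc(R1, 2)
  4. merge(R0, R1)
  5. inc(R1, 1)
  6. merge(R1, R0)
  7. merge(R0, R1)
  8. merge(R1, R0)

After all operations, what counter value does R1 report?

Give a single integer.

Answer: 7

Derivation:
Op 1: merge R0<->R2 -> R0=(0,0,0) R2=(0,0,0)
Op 2: inc R0 by 4 -> R0=(4,0,0) value=4
Op 3: inc R1 by 2 -> R1=(0,2,0) value=2
Op 4: merge R0<->R1 -> R0=(4,2,0) R1=(4,2,0)
Op 5: inc R1 by 1 -> R1=(4,3,0) value=7
Op 6: merge R1<->R0 -> R1=(4,3,0) R0=(4,3,0)
Op 7: merge R0<->R1 -> R0=(4,3,0) R1=(4,3,0)
Op 8: merge R1<->R0 -> R1=(4,3,0) R0=(4,3,0)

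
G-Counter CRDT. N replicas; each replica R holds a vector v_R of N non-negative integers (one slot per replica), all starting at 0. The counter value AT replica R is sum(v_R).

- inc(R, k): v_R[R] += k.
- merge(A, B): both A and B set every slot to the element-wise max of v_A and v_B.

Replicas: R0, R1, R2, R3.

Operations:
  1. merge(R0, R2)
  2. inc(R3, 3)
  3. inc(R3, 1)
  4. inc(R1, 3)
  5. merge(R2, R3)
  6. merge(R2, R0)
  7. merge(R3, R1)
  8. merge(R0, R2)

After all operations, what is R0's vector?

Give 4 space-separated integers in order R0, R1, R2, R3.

Answer: 0 0 0 4

Derivation:
Op 1: merge R0<->R2 -> R0=(0,0,0,0) R2=(0,0,0,0)
Op 2: inc R3 by 3 -> R3=(0,0,0,3) value=3
Op 3: inc R3 by 1 -> R3=(0,0,0,4) value=4
Op 4: inc R1 by 3 -> R1=(0,3,0,0) value=3
Op 5: merge R2<->R3 -> R2=(0,0,0,4) R3=(0,0,0,4)
Op 6: merge R2<->R0 -> R2=(0,0,0,4) R0=(0,0,0,4)
Op 7: merge R3<->R1 -> R3=(0,3,0,4) R1=(0,3,0,4)
Op 8: merge R0<->R2 -> R0=(0,0,0,4) R2=(0,0,0,4)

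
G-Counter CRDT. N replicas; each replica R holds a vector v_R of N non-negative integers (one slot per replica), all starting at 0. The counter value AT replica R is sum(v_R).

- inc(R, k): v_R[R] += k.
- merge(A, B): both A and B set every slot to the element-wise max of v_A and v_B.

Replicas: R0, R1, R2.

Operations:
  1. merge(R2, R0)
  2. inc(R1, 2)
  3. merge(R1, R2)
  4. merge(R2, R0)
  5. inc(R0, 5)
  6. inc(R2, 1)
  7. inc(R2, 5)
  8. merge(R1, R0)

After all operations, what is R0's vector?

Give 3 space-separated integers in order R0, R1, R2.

Answer: 5 2 0

Derivation:
Op 1: merge R2<->R0 -> R2=(0,0,0) R0=(0,0,0)
Op 2: inc R1 by 2 -> R1=(0,2,0) value=2
Op 3: merge R1<->R2 -> R1=(0,2,0) R2=(0,2,0)
Op 4: merge R2<->R0 -> R2=(0,2,0) R0=(0,2,0)
Op 5: inc R0 by 5 -> R0=(5,2,0) value=7
Op 6: inc R2 by 1 -> R2=(0,2,1) value=3
Op 7: inc R2 by 5 -> R2=(0,2,6) value=8
Op 8: merge R1<->R0 -> R1=(5,2,0) R0=(5,2,0)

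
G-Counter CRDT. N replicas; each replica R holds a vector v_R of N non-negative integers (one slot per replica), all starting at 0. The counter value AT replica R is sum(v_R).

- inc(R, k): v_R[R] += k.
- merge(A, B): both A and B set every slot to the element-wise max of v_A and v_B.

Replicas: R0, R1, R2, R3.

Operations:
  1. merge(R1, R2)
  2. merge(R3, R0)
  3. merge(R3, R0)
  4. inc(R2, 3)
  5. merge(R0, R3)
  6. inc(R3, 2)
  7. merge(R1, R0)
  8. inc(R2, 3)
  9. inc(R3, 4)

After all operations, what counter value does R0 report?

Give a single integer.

Answer: 0

Derivation:
Op 1: merge R1<->R2 -> R1=(0,0,0,0) R2=(0,0,0,0)
Op 2: merge R3<->R0 -> R3=(0,0,0,0) R0=(0,0,0,0)
Op 3: merge R3<->R0 -> R3=(0,0,0,0) R0=(0,0,0,0)
Op 4: inc R2 by 3 -> R2=(0,0,3,0) value=3
Op 5: merge R0<->R3 -> R0=(0,0,0,0) R3=(0,0,0,0)
Op 6: inc R3 by 2 -> R3=(0,0,0,2) value=2
Op 7: merge R1<->R0 -> R1=(0,0,0,0) R0=(0,0,0,0)
Op 8: inc R2 by 3 -> R2=(0,0,6,0) value=6
Op 9: inc R3 by 4 -> R3=(0,0,0,6) value=6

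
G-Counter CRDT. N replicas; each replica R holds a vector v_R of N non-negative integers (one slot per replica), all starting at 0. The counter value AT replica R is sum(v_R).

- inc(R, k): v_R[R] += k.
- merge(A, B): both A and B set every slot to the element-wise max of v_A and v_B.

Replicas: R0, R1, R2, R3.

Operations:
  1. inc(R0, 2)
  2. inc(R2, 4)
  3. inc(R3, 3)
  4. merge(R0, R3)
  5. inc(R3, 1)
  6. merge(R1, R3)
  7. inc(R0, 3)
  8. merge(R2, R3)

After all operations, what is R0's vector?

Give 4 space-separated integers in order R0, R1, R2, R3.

Op 1: inc R0 by 2 -> R0=(2,0,0,0) value=2
Op 2: inc R2 by 4 -> R2=(0,0,4,0) value=4
Op 3: inc R3 by 3 -> R3=(0,0,0,3) value=3
Op 4: merge R0<->R3 -> R0=(2,0,0,3) R3=(2,0,0,3)
Op 5: inc R3 by 1 -> R3=(2,0,0,4) value=6
Op 6: merge R1<->R3 -> R1=(2,0,0,4) R3=(2,0,0,4)
Op 7: inc R0 by 3 -> R0=(5,0,0,3) value=8
Op 8: merge R2<->R3 -> R2=(2,0,4,4) R3=(2,0,4,4)

Answer: 5 0 0 3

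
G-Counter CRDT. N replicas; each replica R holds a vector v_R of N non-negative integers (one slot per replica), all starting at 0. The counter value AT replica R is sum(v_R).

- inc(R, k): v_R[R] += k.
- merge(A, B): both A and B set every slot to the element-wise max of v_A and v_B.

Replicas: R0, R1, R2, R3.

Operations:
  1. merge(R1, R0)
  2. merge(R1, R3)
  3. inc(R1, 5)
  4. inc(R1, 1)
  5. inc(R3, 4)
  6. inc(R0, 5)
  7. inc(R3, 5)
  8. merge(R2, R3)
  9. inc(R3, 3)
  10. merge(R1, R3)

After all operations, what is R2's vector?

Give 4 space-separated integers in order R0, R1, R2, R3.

Answer: 0 0 0 9

Derivation:
Op 1: merge R1<->R0 -> R1=(0,0,0,0) R0=(0,0,0,0)
Op 2: merge R1<->R3 -> R1=(0,0,0,0) R3=(0,0,0,0)
Op 3: inc R1 by 5 -> R1=(0,5,0,0) value=5
Op 4: inc R1 by 1 -> R1=(0,6,0,0) value=6
Op 5: inc R3 by 4 -> R3=(0,0,0,4) value=4
Op 6: inc R0 by 5 -> R0=(5,0,0,0) value=5
Op 7: inc R3 by 5 -> R3=(0,0,0,9) value=9
Op 8: merge R2<->R3 -> R2=(0,0,0,9) R3=(0,0,0,9)
Op 9: inc R3 by 3 -> R3=(0,0,0,12) value=12
Op 10: merge R1<->R3 -> R1=(0,6,0,12) R3=(0,6,0,12)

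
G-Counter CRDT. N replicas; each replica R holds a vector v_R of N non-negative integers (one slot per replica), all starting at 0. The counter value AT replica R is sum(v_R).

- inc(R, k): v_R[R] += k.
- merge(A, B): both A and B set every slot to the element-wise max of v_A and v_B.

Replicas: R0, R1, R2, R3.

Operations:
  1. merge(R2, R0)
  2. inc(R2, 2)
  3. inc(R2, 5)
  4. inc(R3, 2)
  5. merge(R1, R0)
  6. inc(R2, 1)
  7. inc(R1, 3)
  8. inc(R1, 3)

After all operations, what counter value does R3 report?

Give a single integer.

Answer: 2

Derivation:
Op 1: merge R2<->R0 -> R2=(0,0,0,0) R0=(0,0,0,0)
Op 2: inc R2 by 2 -> R2=(0,0,2,0) value=2
Op 3: inc R2 by 5 -> R2=(0,0,7,0) value=7
Op 4: inc R3 by 2 -> R3=(0,0,0,2) value=2
Op 5: merge R1<->R0 -> R1=(0,0,0,0) R0=(0,0,0,0)
Op 6: inc R2 by 1 -> R2=(0,0,8,0) value=8
Op 7: inc R1 by 3 -> R1=(0,3,0,0) value=3
Op 8: inc R1 by 3 -> R1=(0,6,0,0) value=6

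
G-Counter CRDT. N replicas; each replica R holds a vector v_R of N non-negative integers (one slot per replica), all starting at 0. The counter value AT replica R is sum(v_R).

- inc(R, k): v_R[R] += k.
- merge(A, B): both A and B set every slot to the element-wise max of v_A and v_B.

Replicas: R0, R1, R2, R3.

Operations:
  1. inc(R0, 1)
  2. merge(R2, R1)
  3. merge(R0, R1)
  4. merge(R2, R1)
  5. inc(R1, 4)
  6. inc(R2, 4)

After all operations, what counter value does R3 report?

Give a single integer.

Op 1: inc R0 by 1 -> R0=(1,0,0,0) value=1
Op 2: merge R2<->R1 -> R2=(0,0,0,0) R1=(0,0,0,0)
Op 3: merge R0<->R1 -> R0=(1,0,0,0) R1=(1,0,0,0)
Op 4: merge R2<->R1 -> R2=(1,0,0,0) R1=(1,0,0,0)
Op 5: inc R1 by 4 -> R1=(1,4,0,0) value=5
Op 6: inc R2 by 4 -> R2=(1,0,4,0) value=5

Answer: 0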